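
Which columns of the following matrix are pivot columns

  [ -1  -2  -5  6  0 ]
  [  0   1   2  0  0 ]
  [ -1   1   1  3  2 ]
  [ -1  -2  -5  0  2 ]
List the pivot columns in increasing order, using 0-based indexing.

0, 1, 3, 4

r1 := -1·r1
  [  1   2   5  -6  0 ]
  [  0   1   2   0  0 ]
  [ -1   1   1   3  2 ]
  [ -1  -2  -5   0  2 ]
r3 := r3 + r1
  [  1   2   5  -6  0 ]
  [  0   1   2   0  0 ]
  [  0   3   6  -3  2 ]
  [ -1  -2  -5   0  2 ]
r4 := r4 + r1
  [ 1  2  5  -6  0 ]
  [ 0  1  2   0  0 ]
  [ 0  3  6  -3  2 ]
  [ 0  0  0  -6  2 ]
r3 := r3 − 3·r2
  [ 1  2  5  -6  0 ]
  [ 0  1  2   0  0 ]
  [ 0  0  0  -3  2 ]
  [ 0  0  0  -6  2 ]
r3 := -1/3·r3
  [ 1  2  5  -6     0 ]
  [ 0  1  2   0     0 ]
  [ 0  0  0   1  -2/3 ]
  [ 0  0  0  -6     2 ]
r4 := r4 + 6·r3
  [ 1  2  5  -6     0 ]
  [ 0  1  2   0     0 ]
  [ 0  0  0   1  -2/3 ]
  [ 0  0  0   0    -2 ]
r4 := -1/2·r4
  [ 1  2  5  -6     0 ]
  [ 0  1  2   0     0 ]
  [ 0  0  0   1  -2/3 ]
  [ 0  0  0   0     1 ]
r3 := r3 + 2/3·r4
  [ 1  2  5  -6  0 ]
  [ 0  1  2   0  0 ]
  [ 0  0  0   1  0 ]
  [ 0  0  0   0  1 ]
r1 := r1 + 6·r3
  [ 1  2  5  0  0 ]
  [ 0  1  2  0  0 ]
  [ 0  0  0  1  0 ]
  [ 0  0  0  0  1 ]
r1 := r1 − 2·r2
  [ 1  0  1  0  0 ]
  [ 0  1  2  0  0 ]
  [ 0  0  0  1  0 ]
  [ 0  0  0  0  1 ]
Pivot columns are the columns containing a leading 1.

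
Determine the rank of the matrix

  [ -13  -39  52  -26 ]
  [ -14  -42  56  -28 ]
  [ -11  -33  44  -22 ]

rank = 1

r1 → -1/13·r1
  [   1    3  -4    2 ]
  [ -14  -42  56  -28 ]
  [ -11  -33  44  -22 ]
r2 → r2 + 14·r1
  [   1    3  -4    2 ]
  [   0    0   0    0 ]
  [ -11  -33  44  -22 ]
r3 → r3 + 11·r1
  [ 1  3  -4  2 ]
  [ 0  0   0  0 ]
  [ 0  0   0  0 ]
The reduced form has 1 nonzero row.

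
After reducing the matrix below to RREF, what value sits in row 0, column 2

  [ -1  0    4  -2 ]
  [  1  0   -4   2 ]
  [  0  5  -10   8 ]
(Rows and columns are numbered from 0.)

-4

R1 := -1·R1
R2 := R2 − R1
R2 <-> R3
R2 := 1/5·R2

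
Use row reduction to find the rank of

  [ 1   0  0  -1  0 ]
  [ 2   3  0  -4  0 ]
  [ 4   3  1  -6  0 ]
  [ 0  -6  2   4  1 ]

rank = 4

ρ2 → ρ2 − 2·ρ1
  [ 1   0  0  -1  0 ]
  [ 0   3  0  -2  0 ]
  [ 4   3  1  -6  0 ]
  [ 0  -6  2   4  1 ]
ρ3 → ρ3 − 4·ρ1
  [ 1   0  0  -1  0 ]
  [ 0   3  0  -2  0 ]
  [ 0   3  1  -2  0 ]
  [ 0  -6  2   4  1 ]
ρ2 → 1/3·ρ2
  [ 1   0  0    -1  0 ]
  [ 0   1  0  -2/3  0 ]
  [ 0   3  1    -2  0 ]
  [ 0  -6  2     4  1 ]
ρ3 → ρ3 − 3·ρ2
  [ 1   0  0    -1  0 ]
  [ 0   1  0  -2/3  0 ]
  [ 0   0  1     0  0 ]
  [ 0  -6  2     4  1 ]
ρ4 → ρ4 + 6·ρ2
  [ 1  0  0    -1  0 ]
  [ 0  1  0  -2/3  0 ]
  [ 0  0  1     0  0 ]
  [ 0  0  2     0  1 ]
ρ4 → ρ4 − 2·ρ3
  [ 1  0  0    -1  0 ]
  [ 0  1  0  -2/3  0 ]
  [ 0  0  1     0  0 ]
  [ 0  0  0     0  1 ]
The reduced form has 4 nonzero rows.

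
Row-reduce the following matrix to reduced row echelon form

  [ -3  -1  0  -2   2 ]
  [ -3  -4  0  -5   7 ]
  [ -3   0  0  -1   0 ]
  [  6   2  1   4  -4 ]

[[1, 0, 0, 1/3, 0], [0, 1, 0, 1, 0], [0, 0, 1, 0, 0], [0, 0, 0, 0, 1]]

ρ1 := -1/3·ρ1
  [  1  1/3  0  2/3  -2/3 ]
  [ -3   -4  0   -5     7 ]
  [ -3    0  0   -1     0 ]
  [  6    2  1    4    -4 ]
ρ2 := ρ2 + 3·ρ1
  [  1  1/3  0  2/3  -2/3 ]
  [  0   -3  0   -3     5 ]
  [ -3    0  0   -1     0 ]
  [  6    2  1    4    -4 ]
ρ3 := ρ3 + 3·ρ1
  [ 1  1/3  0  2/3  -2/3 ]
  [ 0   -3  0   -3     5 ]
  [ 0    1  0    1    -2 ]
  [ 6    2  1    4    -4 ]
ρ4 := ρ4 − 6·ρ1
  [ 1  1/3  0  2/3  -2/3 ]
  [ 0   -3  0   -3     5 ]
  [ 0    1  0    1    -2 ]
  [ 0    0  1    0     0 ]
ρ2 := -1/3·ρ2
  [ 1  1/3  0  2/3  -2/3 ]
  [ 0    1  0    1  -5/3 ]
  [ 0    1  0    1    -2 ]
  [ 0    0  1    0     0 ]
ρ3 := ρ3 − ρ2
  [ 1  1/3  0  2/3  -2/3 ]
  [ 0    1  0    1  -5/3 ]
  [ 0    0  0    0  -1/3 ]
  [ 0    0  1    0     0 ]
ρ3 <-> ρ4
  [ 1  1/3  0  2/3  -2/3 ]
  [ 0    1  0    1  -5/3 ]
  [ 0    0  1    0     0 ]
  [ 0    0  0    0  -1/3 ]
ρ4 := -3·ρ4
  [ 1  1/3  0  2/3  -2/3 ]
  [ 0    1  0    1  -5/3 ]
  [ 0    0  1    0     0 ]
  [ 0    0  0    0     1 ]
ρ2 := ρ2 + 5/3·ρ4
  [ 1  1/3  0  2/3  -2/3 ]
  [ 0    1  0    1     0 ]
  [ 0    0  1    0     0 ]
  [ 0    0  0    0     1 ]
ρ1 := ρ1 + 2/3·ρ4
  [ 1  1/3  0  2/3  0 ]
  [ 0    1  0    1  0 ]
  [ 0    0  1    0  0 ]
  [ 0    0  0    0  1 ]
ρ1 := ρ1 − 1/3·ρ2
  [ 1  0  0  1/3  0 ]
  [ 0  1  0    1  0 ]
  [ 0  0  1    0  0 ]
  [ 0  0  0    0  1 ]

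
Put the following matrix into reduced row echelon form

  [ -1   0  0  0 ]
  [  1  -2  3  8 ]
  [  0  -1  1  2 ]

[[1, 0, 0, 0], [0, 1, 0, 2], [0, 0, 1, 4]]

ρ1 ← -1·ρ1
  [ 1   0  0  0 ]
  [ 1  -2  3  8 ]
  [ 0  -1  1  2 ]
ρ2 ← ρ2 − ρ1
  [ 1   0  0  0 ]
  [ 0  -2  3  8 ]
  [ 0  -1  1  2 ]
ρ2 ← -1/2·ρ2
  [ 1   0     0   0 ]
  [ 0   1  -3/2  -4 ]
  [ 0  -1     1   2 ]
ρ3 ← ρ3 + ρ2
  [ 1  0     0   0 ]
  [ 0  1  -3/2  -4 ]
  [ 0  0  -1/2  -2 ]
ρ3 ← -2·ρ3
  [ 1  0     0   0 ]
  [ 0  1  -3/2  -4 ]
  [ 0  0     1   4 ]
ρ2 ← ρ2 + 3/2·ρ3
  [ 1  0  0  0 ]
  [ 0  1  0  2 ]
  [ 0  0  1  4 ]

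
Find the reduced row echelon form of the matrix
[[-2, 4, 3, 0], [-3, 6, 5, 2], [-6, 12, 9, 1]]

[[1, -2, 0, 0], [0, 0, 1, 0], [0, 0, 0, 1]]

r1 ← -1/2·r1
  [  1  -2  -3/2  0 ]
  [ -3   6     5  2 ]
  [ -6  12     9  1 ]
r2 ← r2 + 3·r1
  [  1  -2  -3/2  0 ]
  [  0   0   1/2  2 ]
  [ -6  12     9  1 ]
r3 ← r3 + 6·r1
  [ 1  -2  -3/2  0 ]
  [ 0   0   1/2  2 ]
  [ 0   0     0  1 ]
r2 ← 2·r2
  [ 1  -2  -3/2  0 ]
  [ 0   0     1  4 ]
  [ 0   0     0  1 ]
r2 ← r2 − 4·r3
  [ 1  -2  -3/2  0 ]
  [ 0   0     1  0 ]
  [ 0   0     0  1 ]
r1 ← r1 + 3/2·r2
  [ 1  -2  0  0 ]
  [ 0   0  1  0 ]
  [ 0   0  0  1 ]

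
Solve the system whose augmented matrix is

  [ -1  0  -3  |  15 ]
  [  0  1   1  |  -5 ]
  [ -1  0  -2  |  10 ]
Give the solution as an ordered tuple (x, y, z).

(0, 0, -5)

R1 := -1·R1
  [  1  0   3  |  -15 ]
  [  0  1   1  |   -5 ]
  [ -1  0  -2  |   10 ]
R3 := R3 + R1
  [ 1  0  3  |  -15 ]
  [ 0  1  1  |   -5 ]
  [ 0  0  1  |   -5 ]
R2 := R2 − R3
  [ 1  0  3  |  -15 ]
  [ 0  1  0  |    0 ]
  [ 0  0  1  |   -5 ]
R1 := R1 − 3·R3
  [ 1  0  0  |   0 ]
  [ 0  1  0  |   0 ]
  [ 0  0  1  |  -5 ]
Reading off the last column: x = 0, y = 0, z = -5.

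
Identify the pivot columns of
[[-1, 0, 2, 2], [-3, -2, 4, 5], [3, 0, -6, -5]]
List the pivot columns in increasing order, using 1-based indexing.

Multiply R1 by -1.
  [  1   0  -2  -2 ]
  [ -3  -2   4   5 ]
  [  3   0  -6  -5 ]
Add 3 times R1 to R2.
  [ 1   0  -2  -2 ]
  [ 0  -2  -2  -1 ]
  [ 3   0  -6  -5 ]
Subtract 3 times R1 from R3.
  [ 1   0  -2  -2 ]
  [ 0  -2  -2  -1 ]
  [ 0   0   0   1 ]
Multiply R2 by -1/2.
  [ 1  0  -2   -2 ]
  [ 0  1   1  1/2 ]
  [ 0  0   0    1 ]
Subtract 1/2 times R3 from R2.
  [ 1  0  -2  -2 ]
  [ 0  1   1   0 ]
  [ 0  0   0   1 ]
Add 2 times R3 to R1.
  [ 1  0  -2  0 ]
  [ 0  1   1  0 ]
  [ 0  0   0  1 ]
Pivot columns are the columns containing a leading 1.

1, 2, 4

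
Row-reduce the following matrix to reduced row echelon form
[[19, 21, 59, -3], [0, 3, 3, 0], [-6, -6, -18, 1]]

[[1, 0, 2, 0], [0, 1, 1, 0], [0, 0, 0, 1]]

r1 → 1/19·r1
  [  1  21/19  59/19  -3/19 ]
  [  0      3      3      0 ]
  [ -6     -6    -18      1 ]
r3 → r3 + 6·r1
  [ 1  21/19  59/19  -3/19 ]
  [ 0      3      3      0 ]
  [ 0  12/19  12/19   1/19 ]
r2 → 1/3·r2
  [ 1  21/19  59/19  -3/19 ]
  [ 0      1      1      0 ]
  [ 0  12/19  12/19   1/19 ]
r3 → r3 − 12/19·r2
  [ 1  21/19  59/19  -3/19 ]
  [ 0      1      1      0 ]
  [ 0      0      0   1/19 ]
r3 → 19·r3
  [ 1  21/19  59/19  -3/19 ]
  [ 0      1      1      0 ]
  [ 0      0      0      1 ]
r1 → r1 + 3/19·r3
  [ 1  21/19  59/19  0 ]
  [ 0      1      1  0 ]
  [ 0      0      0  1 ]
r1 → r1 − 21/19·r2
  [ 1  0  2  0 ]
  [ 0  1  1  0 ]
  [ 0  0  0  1 ]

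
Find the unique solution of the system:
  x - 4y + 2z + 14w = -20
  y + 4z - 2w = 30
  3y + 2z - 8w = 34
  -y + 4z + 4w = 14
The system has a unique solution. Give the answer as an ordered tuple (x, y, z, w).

(4, 2, 6, -2)

Form the augmented matrix and row-reduce:
  [ 1  -4  2  14  |  -20 ]
  [ 0   1  4  -2  |   30 ]
  [ 0   3  2  -8  |   34 ]
  [ 0  -1  4   4  |   14 ]
Subtract 3 times R2 from R3.
  [ 1  -4    2  14  |  -20 ]
  [ 0   1    4  -2  |   30 ]
  [ 0   0  -10  -2  |  -56 ]
  [ 0  -1    4   4  |   14 ]
Add R2 to R4.
  [ 1  -4    2  14  |  -20 ]
  [ 0   1    4  -2  |   30 ]
  [ 0   0  -10  -2  |  -56 ]
  [ 0   0    8   2  |   44 ]
Multiply R3 by -1/10.
  [ 1  -4  2   14  |   -20 ]
  [ 0   1  4   -2  |    30 ]
  [ 0   0  1  1/5  |  28/5 ]
  [ 0   0  8    2  |    44 ]
Subtract 8 times R3 from R4.
  [ 1  -4  2   14  |   -20 ]
  [ 0   1  4   -2  |    30 ]
  [ 0   0  1  1/5  |  28/5 ]
  [ 0   0  0  2/5  |  -4/5 ]
Multiply R4 by 5/2.
  [ 1  -4  2   14  |   -20 ]
  [ 0   1  4   -2  |    30 ]
  [ 0   0  1  1/5  |  28/5 ]
  [ 0   0  0    1  |    -2 ]
Subtract 1/5 times R4 from R3.
  [ 1  -4  2  14  |  -20 ]
  [ 0   1  4  -2  |   30 ]
  [ 0   0  1   0  |    6 ]
  [ 0   0  0   1  |   -2 ]
Add 2 times R4 to R2.
  [ 1  -4  2  14  |  -20 ]
  [ 0   1  4   0  |   26 ]
  [ 0   0  1   0  |    6 ]
  [ 0   0  0   1  |   -2 ]
Subtract 14 times R4 from R1.
  [ 1  -4  2  0  |   8 ]
  [ 0   1  4  0  |  26 ]
  [ 0   0  1  0  |   6 ]
  [ 0   0  0  1  |  -2 ]
Subtract 4 times R3 from R2.
  [ 1  -4  2  0  |   8 ]
  [ 0   1  0  0  |   2 ]
  [ 0   0  1  0  |   6 ]
  [ 0   0  0  1  |  -2 ]
Subtract 2 times R3 from R1.
  [ 1  -4  0  0  |  -4 ]
  [ 0   1  0  0  |   2 ]
  [ 0   0  1  0  |   6 ]
  [ 0   0  0  1  |  -2 ]
Add 4 times R2 to R1.
  [ 1  0  0  0  |   4 ]
  [ 0  1  0  0  |   2 ]
  [ 0  0  1  0  |   6 ]
  [ 0  0  0  1  |  -2 ]
Reading off the last column: x = 4, y = 2, z = 6, w = -2.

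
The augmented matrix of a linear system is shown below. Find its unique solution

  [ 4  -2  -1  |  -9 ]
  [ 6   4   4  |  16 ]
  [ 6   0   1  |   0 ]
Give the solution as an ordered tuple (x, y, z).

(-1, -1/2, 6)

r1 := 1/4·r1
  [ 1  -1/2  -1/4  |  -9/4 ]
  [ 6     4     4  |    16 ]
  [ 6     0     1  |     0 ]
r2 := r2 − 6·r1
  [ 1  -1/2  -1/4  |  -9/4 ]
  [ 0     7  11/2  |  59/2 ]
  [ 6     0     1  |     0 ]
r3 := r3 − 6·r1
  [ 1  -1/2  -1/4  |  -9/4 ]
  [ 0     7  11/2  |  59/2 ]
  [ 0     3   5/2  |  27/2 ]
r2 := 1/7·r2
  [ 1  -1/2   -1/4  |   -9/4 ]
  [ 0     1  11/14  |  59/14 ]
  [ 0     3    5/2  |   27/2 ]
r3 := r3 − 3·r2
  [ 1  -1/2   -1/4  |   -9/4 ]
  [ 0     1  11/14  |  59/14 ]
  [ 0     0    1/7  |    6/7 ]
r3 := 7·r3
  [ 1  -1/2   -1/4  |   -9/4 ]
  [ 0     1  11/14  |  59/14 ]
  [ 0     0      1  |      6 ]
r2 := r2 − 11/14·r3
  [ 1  -1/2  -1/4  |  -9/4 ]
  [ 0     1     0  |  -1/2 ]
  [ 0     0     1  |     6 ]
r1 := r1 + 1/4·r3
  [ 1  -1/2  0  |  -3/4 ]
  [ 0     1  0  |  -1/2 ]
  [ 0     0  1  |     6 ]
r1 := r1 + 1/2·r2
  [ 1  0  0  |    -1 ]
  [ 0  1  0  |  -1/2 ]
  [ 0  0  1  |     6 ]
Reading off the last column: x = -1, y = -1/2, z = 6.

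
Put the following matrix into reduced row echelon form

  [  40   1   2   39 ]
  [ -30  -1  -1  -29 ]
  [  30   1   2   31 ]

[[1, 0, 0, 4/5], [0, 1, 0, 3], [0, 0, 1, 2]]

R1 ← 1/40·R1
  [   1  1/40  1/20  39/40 ]
  [ -30    -1    -1    -29 ]
  [  30     1     2     31 ]
R2 ← R2 + 30·R1
  [  1  1/40  1/20  39/40 ]
  [  0  -1/4   1/2    1/4 ]
  [ 30     1     2     31 ]
R3 ← R3 − 30·R1
  [ 1  1/40  1/20  39/40 ]
  [ 0  -1/4   1/2    1/4 ]
  [ 0   1/4   1/2    7/4 ]
R2 ← -4·R2
  [ 1  1/40  1/20  39/40 ]
  [ 0     1    -2     -1 ]
  [ 0   1/4   1/2    7/4 ]
R3 ← R3 − 1/4·R2
  [ 1  1/40  1/20  39/40 ]
  [ 0     1    -2     -1 ]
  [ 0     0     1      2 ]
R2 ← R2 + 2·R3
  [ 1  1/40  1/20  39/40 ]
  [ 0     1     0      3 ]
  [ 0     0     1      2 ]
R1 ← R1 − 1/20·R3
  [ 1  1/40  0  7/8 ]
  [ 0     1  0    3 ]
  [ 0     0  1    2 ]
R1 ← R1 − 1/40·R2
  [ 1  0  0  4/5 ]
  [ 0  1  0    3 ]
  [ 0  0  1    2 ]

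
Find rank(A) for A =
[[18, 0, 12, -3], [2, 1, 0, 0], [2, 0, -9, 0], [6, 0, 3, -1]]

rank = 4

R1 -> 1/18·R1
  [ 1  0  2/3  -1/6 ]
  [ 2  1    0     0 ]
  [ 2  0   -9     0 ]
  [ 6  0    3    -1 ]
R2 -> R2 − 2·R1
  [ 1  0   2/3  -1/6 ]
  [ 0  1  -4/3   1/3 ]
  [ 2  0    -9     0 ]
  [ 6  0     3    -1 ]
R3 -> R3 − 2·R1
  [ 1  0    2/3  -1/6 ]
  [ 0  1   -4/3   1/3 ]
  [ 0  0  -31/3   1/3 ]
  [ 6  0      3    -1 ]
R4 -> R4 − 6·R1
  [ 1  0    2/3  -1/6 ]
  [ 0  1   -4/3   1/3 ]
  [ 0  0  -31/3   1/3 ]
  [ 0  0     -1     0 ]
R3 -> -3/31·R3
  [ 1  0   2/3   -1/6 ]
  [ 0  1  -4/3    1/3 ]
  [ 0  0     1  -1/31 ]
  [ 0  0    -1      0 ]
R4 -> R4 + R3
  [ 1  0   2/3   -1/6 ]
  [ 0  1  -4/3    1/3 ]
  [ 0  0     1  -1/31 ]
  [ 0  0     0  -1/31 ]
R4 -> -31·R4
  [ 1  0   2/3   -1/6 ]
  [ 0  1  -4/3    1/3 ]
  [ 0  0     1  -1/31 ]
  [ 0  0     0      1 ]
R3 -> R3 + 1/31·R4
  [ 1  0   2/3  -1/6 ]
  [ 0  1  -4/3   1/3 ]
  [ 0  0     1     0 ]
  [ 0  0     0     1 ]
R2 -> R2 − 1/3·R4
  [ 1  0   2/3  -1/6 ]
  [ 0  1  -4/3     0 ]
  [ 0  0     1     0 ]
  [ 0  0     0     1 ]
R1 -> R1 + 1/6·R4
  [ 1  0   2/3  0 ]
  [ 0  1  -4/3  0 ]
  [ 0  0     1  0 ]
  [ 0  0     0  1 ]
R2 -> R2 + 4/3·R3
  [ 1  0  2/3  0 ]
  [ 0  1    0  0 ]
  [ 0  0    1  0 ]
  [ 0  0    0  1 ]
R1 -> R1 − 2/3·R3
  [ 1  0  0  0 ]
  [ 0  1  0  0 ]
  [ 0  0  1  0 ]
  [ 0  0  0  1 ]
The reduced form has 4 nonzero rows.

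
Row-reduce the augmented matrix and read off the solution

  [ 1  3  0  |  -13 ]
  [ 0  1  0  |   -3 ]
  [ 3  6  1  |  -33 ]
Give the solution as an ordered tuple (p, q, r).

(-4, -3, -3)

ρ3 := ρ3 − 3·ρ1
  [ 1   3  0  |  -13 ]
  [ 0   1  0  |   -3 ]
  [ 0  -3  1  |    6 ]
ρ3 := ρ3 + 3·ρ2
  [ 1  3  0  |  -13 ]
  [ 0  1  0  |   -3 ]
  [ 0  0  1  |   -3 ]
ρ1 := ρ1 − 3·ρ2
  [ 1  0  0  |  -4 ]
  [ 0  1  0  |  -3 ]
  [ 0  0  1  |  -3 ]
Reading off the last column: p = -4, q = -3, r = -3.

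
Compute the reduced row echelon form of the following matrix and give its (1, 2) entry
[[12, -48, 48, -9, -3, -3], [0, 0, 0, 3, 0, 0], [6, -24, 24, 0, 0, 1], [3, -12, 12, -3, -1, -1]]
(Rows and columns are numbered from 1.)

ρ1 -> 1/12·ρ1
  [ 1   -4   4  -3/4  -1/4  -1/4 ]
  [ 0    0   0     3     0     0 ]
  [ 6  -24  24     0     0     1 ]
  [ 3  -12  12    -3    -1    -1 ]
ρ3 -> ρ3 − 6·ρ1
  [ 1   -4   4  -3/4  -1/4  -1/4 ]
  [ 0    0   0     3     0     0 ]
  [ 0    0   0   9/2   3/2   5/2 ]
  [ 3  -12  12    -3    -1    -1 ]
ρ4 -> ρ4 − 3·ρ1
  [ 1  -4  4  -3/4  -1/4  -1/4 ]
  [ 0   0  0     3     0     0 ]
  [ 0   0  0   9/2   3/2   5/2 ]
  [ 0   0  0  -3/4  -1/4  -1/4 ]
ρ2 -> 1/3·ρ2
  [ 1  -4  4  -3/4  -1/4  -1/4 ]
  [ 0   0  0     1     0     0 ]
  [ 0   0  0   9/2   3/2   5/2 ]
  [ 0   0  0  -3/4  -1/4  -1/4 ]
ρ3 -> ρ3 − 9/2·ρ2
  [ 1  -4  4  -3/4  -1/4  -1/4 ]
  [ 0   0  0     1     0     0 ]
  [ 0   0  0     0   3/2   5/2 ]
  [ 0   0  0  -3/4  -1/4  -1/4 ]
ρ4 -> ρ4 + 3/4·ρ2
  [ 1  -4  4  -3/4  -1/4  -1/4 ]
  [ 0   0  0     1     0     0 ]
  [ 0   0  0     0   3/2   5/2 ]
  [ 0   0  0     0  -1/4  -1/4 ]
ρ3 -> 2/3·ρ3
  [ 1  -4  4  -3/4  -1/4  -1/4 ]
  [ 0   0  0     1     0     0 ]
  [ 0   0  0     0     1   5/3 ]
  [ 0   0  0     0  -1/4  -1/4 ]
ρ4 -> ρ4 + 1/4·ρ3
  [ 1  -4  4  -3/4  -1/4  -1/4 ]
  [ 0   0  0     1     0     0 ]
  [ 0   0  0     0     1   5/3 ]
  [ 0   0  0     0     0   1/6 ]
ρ4 -> 6·ρ4
  [ 1  -4  4  -3/4  -1/4  -1/4 ]
  [ 0   0  0     1     0     0 ]
  [ 0   0  0     0     1   5/3 ]
  [ 0   0  0     0     0     1 ]
ρ3 -> ρ3 − 5/3·ρ4
  [ 1  -4  4  -3/4  -1/4  -1/4 ]
  [ 0   0  0     1     0     0 ]
  [ 0   0  0     0     1     0 ]
  [ 0   0  0     0     0     1 ]
ρ1 -> ρ1 + 1/4·ρ4
  [ 1  -4  4  -3/4  -1/4  0 ]
  [ 0   0  0     1     0  0 ]
  [ 0   0  0     0     1  0 ]
  [ 0   0  0     0     0  1 ]
ρ1 -> ρ1 + 1/4·ρ3
  [ 1  -4  4  -3/4  0  0 ]
  [ 0   0  0     1  0  0 ]
  [ 0   0  0     0  1  0 ]
  [ 0   0  0     0  0  1 ]
ρ1 -> ρ1 + 3/4·ρ2
  [ 1  -4  4  0  0  0 ]
  [ 0   0  0  1  0  0 ]
  [ 0   0  0  0  1  0 ]
  [ 0   0  0  0  0  1 ]

-4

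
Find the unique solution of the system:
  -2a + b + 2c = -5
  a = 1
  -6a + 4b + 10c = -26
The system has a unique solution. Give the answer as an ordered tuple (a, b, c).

Form the augmented matrix and row-reduce:
  [ -2  1   2  |   -5 ]
  [  1  0   0  |    1 ]
  [ -6  4  10  |  -26 ]
R1 → -1/2·R1
  [  1  -1/2  -1  |  5/2 ]
  [  1     0   0  |    1 ]
  [ -6     4  10  |  -26 ]
R2 → R2 − R1
  [  1  -1/2  -1  |   5/2 ]
  [  0   1/2   1  |  -3/2 ]
  [ -6     4  10  |   -26 ]
R3 → R3 + 6·R1
  [ 1  -1/2  -1  |   5/2 ]
  [ 0   1/2   1  |  -3/2 ]
  [ 0     1   4  |   -11 ]
R2 → 2·R2
  [ 1  -1/2  -1  |  5/2 ]
  [ 0     1   2  |   -3 ]
  [ 0     1   4  |  -11 ]
R3 → R3 − R2
  [ 1  -1/2  -1  |  5/2 ]
  [ 0     1   2  |   -3 ]
  [ 0     0   2  |   -8 ]
R3 → 1/2·R3
  [ 1  -1/2  -1  |  5/2 ]
  [ 0     1   2  |   -3 ]
  [ 0     0   1  |   -4 ]
R2 → R2 − 2·R3
  [ 1  -1/2  -1  |  5/2 ]
  [ 0     1   0  |    5 ]
  [ 0     0   1  |   -4 ]
R1 → R1 + R3
  [ 1  -1/2  0  |  -3/2 ]
  [ 0     1  0  |     5 ]
  [ 0     0  1  |    -4 ]
R1 → R1 + 1/2·R2
  [ 1  0  0  |   1 ]
  [ 0  1  0  |   5 ]
  [ 0  0  1  |  -4 ]
Reading off the last column: a = 1, b = 5, c = -4.

(1, 5, -4)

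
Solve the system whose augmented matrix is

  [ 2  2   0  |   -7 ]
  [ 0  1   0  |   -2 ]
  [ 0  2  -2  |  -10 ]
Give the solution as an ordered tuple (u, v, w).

R1 ← 1/2·R1
R3 ← R3 − 2·R2
R3 ← -1/2·R3
R1 ← R1 − R2
Reading off the last column: u = -3/2, v = -2, w = 3.

(-3/2, -2, 3)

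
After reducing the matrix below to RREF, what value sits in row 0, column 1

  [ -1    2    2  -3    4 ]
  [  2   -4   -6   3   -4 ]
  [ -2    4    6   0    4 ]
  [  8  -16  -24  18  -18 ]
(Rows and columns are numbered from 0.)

R1 → -1·R1
  [  1   -2   -2   3   -4 ]
  [  2   -4   -6   3   -4 ]
  [ -2    4    6   0    4 ]
  [  8  -16  -24  18  -18 ]
R2 → R2 − 2·R1
  [  1   -2   -2   3   -4 ]
  [  0    0   -2  -3    4 ]
  [ -2    4    6   0    4 ]
  [  8  -16  -24  18  -18 ]
R3 → R3 + 2·R1
  [ 1   -2   -2   3   -4 ]
  [ 0    0   -2  -3    4 ]
  [ 0    0    2   6   -4 ]
  [ 8  -16  -24  18  -18 ]
R4 → R4 − 8·R1
  [ 1  -2  -2   3  -4 ]
  [ 0   0  -2  -3   4 ]
  [ 0   0   2   6  -4 ]
  [ 0   0  -8  -6  14 ]
R2 → -1/2·R2
  [ 1  -2  -2    3  -4 ]
  [ 0   0   1  3/2  -2 ]
  [ 0   0   2    6  -4 ]
  [ 0   0  -8   -6  14 ]
R3 → R3 − 2·R2
  [ 1  -2  -2    3  -4 ]
  [ 0   0   1  3/2  -2 ]
  [ 0   0   0    3   0 ]
  [ 0   0  -8   -6  14 ]
R4 → R4 + 8·R2
  [ 1  -2  -2    3  -4 ]
  [ 0   0   1  3/2  -2 ]
  [ 0   0   0    3   0 ]
  [ 0   0   0    6  -2 ]
R3 → 1/3·R3
  [ 1  -2  -2    3  -4 ]
  [ 0   0   1  3/2  -2 ]
  [ 0   0   0    1   0 ]
  [ 0   0   0    6  -2 ]
R4 → R4 − 6·R3
  [ 1  -2  -2    3  -4 ]
  [ 0   0   1  3/2  -2 ]
  [ 0   0   0    1   0 ]
  [ 0   0   0    0  -2 ]
R4 → -1/2·R4
  [ 1  -2  -2    3  -4 ]
  [ 0   0   1  3/2  -2 ]
  [ 0   0   0    1   0 ]
  [ 0   0   0    0   1 ]
R2 → R2 + 2·R4
  [ 1  -2  -2    3  -4 ]
  [ 0   0   1  3/2   0 ]
  [ 0   0   0    1   0 ]
  [ 0   0   0    0   1 ]
R1 → R1 + 4·R4
  [ 1  -2  -2    3  0 ]
  [ 0   0   1  3/2  0 ]
  [ 0   0   0    1  0 ]
  [ 0   0   0    0  1 ]
R2 → R2 − 3/2·R3
  [ 1  -2  -2  3  0 ]
  [ 0   0   1  0  0 ]
  [ 0   0   0  1  0 ]
  [ 0   0   0  0  1 ]
R1 → R1 − 3·R3
  [ 1  -2  -2  0  0 ]
  [ 0   0   1  0  0 ]
  [ 0   0   0  1  0 ]
  [ 0   0   0  0  1 ]
R1 → R1 + 2·R2
  [ 1  -2  0  0  0 ]
  [ 0   0  1  0  0 ]
  [ 0   0  0  1  0 ]
  [ 0   0  0  0  1 ]

-2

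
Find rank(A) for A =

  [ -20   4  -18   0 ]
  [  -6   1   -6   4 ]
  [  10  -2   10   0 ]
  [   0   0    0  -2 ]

ρ1 ← -1/20·ρ1
  [  1  -1/5  9/10   0 ]
  [ -6     1    -6   4 ]
  [ 10    -2    10   0 ]
  [  0     0     0  -2 ]
ρ2 ← ρ2 + 6·ρ1
  [  1  -1/5  9/10   0 ]
  [  0  -1/5  -3/5   4 ]
  [ 10    -2    10   0 ]
  [  0     0     0  -2 ]
ρ3 ← ρ3 − 10·ρ1
  [ 1  -1/5  9/10   0 ]
  [ 0  -1/5  -3/5   4 ]
  [ 0     0     1   0 ]
  [ 0     0     0  -2 ]
ρ2 ← -5·ρ2
  [ 1  -1/5  9/10    0 ]
  [ 0     1     3  -20 ]
  [ 0     0     1    0 ]
  [ 0     0     0   -2 ]
ρ4 ← -1/2·ρ4
  [ 1  -1/5  9/10    0 ]
  [ 0     1     3  -20 ]
  [ 0     0     1    0 ]
  [ 0     0     0    1 ]
ρ2 ← ρ2 + 20·ρ4
  [ 1  -1/5  9/10  0 ]
  [ 0     1     3  0 ]
  [ 0     0     1  0 ]
  [ 0     0     0  1 ]
ρ2 ← ρ2 − 3·ρ3
  [ 1  -1/5  9/10  0 ]
  [ 0     1     0  0 ]
  [ 0     0     1  0 ]
  [ 0     0     0  1 ]
ρ1 ← ρ1 − 9/10·ρ3
  [ 1  -1/5  0  0 ]
  [ 0     1  0  0 ]
  [ 0     0  1  0 ]
  [ 0     0  0  1 ]
ρ1 ← ρ1 + 1/5·ρ2
  [ 1  0  0  0 ]
  [ 0  1  0  0 ]
  [ 0  0  1  0 ]
  [ 0  0  0  1 ]
The reduced form has 4 nonzero rows.

rank = 4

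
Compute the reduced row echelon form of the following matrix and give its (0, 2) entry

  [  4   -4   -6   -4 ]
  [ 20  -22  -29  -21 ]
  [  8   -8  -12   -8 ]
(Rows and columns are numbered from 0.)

-2

Multiply R1 by 1/4.
  [  1   -1  -3/2   -1 ]
  [ 20  -22   -29  -21 ]
  [  8   -8   -12   -8 ]
Subtract 20 times R1 from R2.
  [ 1  -1  -3/2  -1 ]
  [ 0  -2     1  -1 ]
  [ 8  -8   -12  -8 ]
Subtract 8 times R1 from R3.
  [ 1  -1  -3/2  -1 ]
  [ 0  -2     1  -1 ]
  [ 0   0     0   0 ]
Multiply R2 by -1/2.
  [ 1  -1  -3/2   -1 ]
  [ 0   1  -1/2  1/2 ]
  [ 0   0     0    0 ]
Add R2 to R1.
  [ 1  0    -2  -1/2 ]
  [ 0  1  -1/2   1/2 ]
  [ 0  0     0     0 ]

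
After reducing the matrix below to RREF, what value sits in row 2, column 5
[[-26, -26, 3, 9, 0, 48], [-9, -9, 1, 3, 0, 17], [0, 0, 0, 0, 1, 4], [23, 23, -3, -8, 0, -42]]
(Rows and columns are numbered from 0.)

-3

ρ1 := -1/26·ρ1
  [  1   1  -3/26  -9/26  0  -24/13 ]
  [ -9  -9      1      3  0      17 ]
  [  0   0      0      0  1       4 ]
  [ 23  23     -3     -8  0     -42 ]
ρ2 := ρ2 + 9·ρ1
  [  1   1  -3/26  -9/26  0  -24/13 ]
  [  0   0  -1/26  -3/26  0    5/13 ]
  [  0   0      0      0  1       4 ]
  [ 23  23     -3     -8  0     -42 ]
ρ4 := ρ4 − 23·ρ1
  [ 1  1  -3/26  -9/26  0  -24/13 ]
  [ 0  0  -1/26  -3/26  0    5/13 ]
  [ 0  0      0      0  1       4 ]
  [ 0  0  -9/26  -1/26  0    6/13 ]
ρ2 := -26·ρ2
  [ 1  1  -3/26  -9/26  0  -24/13 ]
  [ 0  0      1      3  0     -10 ]
  [ 0  0      0      0  1       4 ]
  [ 0  0  -9/26  -1/26  0    6/13 ]
ρ4 := ρ4 + 9/26·ρ2
  [ 1  1  -3/26  -9/26  0  -24/13 ]
  [ 0  0      1      3  0     -10 ]
  [ 0  0      0      0  1       4 ]
  [ 0  0      0      1  0      -3 ]
ρ3 ↔ ρ4
  [ 1  1  -3/26  -9/26  0  -24/13 ]
  [ 0  0      1      3  0     -10 ]
  [ 0  0      0      1  0      -3 ]
  [ 0  0      0      0  1       4 ]
ρ2 := ρ2 − 3·ρ3
  [ 1  1  -3/26  -9/26  0  -24/13 ]
  [ 0  0      1      0  0      -1 ]
  [ 0  0      0      1  0      -3 ]
  [ 0  0      0      0  1       4 ]
ρ1 := ρ1 + 9/26·ρ3
  [ 1  1  -3/26  0  0  -75/26 ]
  [ 0  0      1  0  0      -1 ]
  [ 0  0      0  1  0      -3 ]
  [ 0  0      0  0  1       4 ]
ρ1 := ρ1 + 3/26·ρ2
  [ 1  1  0  0  0  -3 ]
  [ 0  0  1  0  0  -1 ]
  [ 0  0  0  1  0  -3 ]
  [ 0  0  0  0  1   4 ]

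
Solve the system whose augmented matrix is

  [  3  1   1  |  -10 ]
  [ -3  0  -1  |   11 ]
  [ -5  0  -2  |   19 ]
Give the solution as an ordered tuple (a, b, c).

(-3, 1, -2)

Multiply r1 by 1/3.
  [  1  1/3  1/3  |  -10/3 ]
  [ -3    0   -1  |     11 ]
  [ -5    0   -2  |     19 ]
Add 3 times r1 to r2.
  [  1  1/3  1/3  |  -10/3 ]
  [  0    1    0  |      1 ]
  [ -5    0   -2  |     19 ]
Add 5 times r1 to r3.
  [ 1  1/3   1/3  |  -10/3 ]
  [ 0    1     0  |      1 ]
  [ 0  5/3  -1/3  |    7/3 ]
Subtract 5/3 times r2 from r3.
  [ 1  1/3   1/3  |  -10/3 ]
  [ 0    1     0  |      1 ]
  [ 0    0  -1/3  |    2/3 ]
Multiply r3 by -3.
  [ 1  1/3  1/3  |  -10/3 ]
  [ 0    1    0  |      1 ]
  [ 0    0    1  |     -2 ]
Subtract 1/3 times r3 from r1.
  [ 1  1/3  0  |  -8/3 ]
  [ 0    1  0  |     1 ]
  [ 0    0  1  |    -2 ]
Subtract 1/3 times r2 from r1.
  [ 1  0  0  |  -3 ]
  [ 0  1  0  |   1 ]
  [ 0  0  1  |  -2 ]
Reading off the last column: a = -3, b = 1, c = -2.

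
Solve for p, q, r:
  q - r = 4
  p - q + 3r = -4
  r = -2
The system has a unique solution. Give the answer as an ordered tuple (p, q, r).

(4, 2, -2)

Form the augmented matrix and row-reduce:
  [ 0   1  -1  |   4 ]
  [ 1  -1   3  |  -4 ]
  [ 0   0   1  |  -2 ]
r1 <=> r2
  [ 1  -1   3  |  -4 ]
  [ 0   1  -1  |   4 ]
  [ 0   0   1  |  -2 ]
r2 -> r2 + r3
  [ 1  -1  3  |  -4 ]
  [ 0   1  0  |   2 ]
  [ 0   0  1  |  -2 ]
r1 -> r1 − 3·r3
  [ 1  -1  0  |   2 ]
  [ 0   1  0  |   2 ]
  [ 0   0  1  |  -2 ]
r1 -> r1 + r2
  [ 1  0  0  |   4 ]
  [ 0  1  0  |   2 ]
  [ 0  0  1  |  -2 ]
Reading off the last column: p = 4, q = 2, r = -2.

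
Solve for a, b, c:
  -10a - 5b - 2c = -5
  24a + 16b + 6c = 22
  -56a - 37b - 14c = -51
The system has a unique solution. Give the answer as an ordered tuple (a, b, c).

(-1, 1, 5)

Form the augmented matrix and row-reduce:
  [ -10   -5   -2  |   -5 ]
  [  24   16    6  |   22 ]
  [ -56  -37  -14  |  -51 ]
R1 → -1/10·R1
  [   1  1/2  1/5  |  1/2 ]
  [  24   16    6  |   22 ]
  [ -56  -37  -14  |  -51 ]
R2 → R2 − 24·R1
  [   1  1/2  1/5  |  1/2 ]
  [   0    4  6/5  |   10 ]
  [ -56  -37  -14  |  -51 ]
R3 → R3 + 56·R1
  [ 1  1/2    1/5  |  1/2 ]
  [ 0    4    6/5  |   10 ]
  [ 0   -9  -14/5  |  -23 ]
R2 → 1/4·R2
  [ 1  1/2    1/5  |  1/2 ]
  [ 0    1   3/10  |  5/2 ]
  [ 0   -9  -14/5  |  -23 ]
R3 → R3 + 9·R2
  [ 1  1/2    1/5  |   1/2 ]
  [ 0    1   3/10  |   5/2 ]
  [ 0    0  -1/10  |  -1/2 ]
R3 → -10·R3
  [ 1  1/2   1/5  |  1/2 ]
  [ 0    1  3/10  |  5/2 ]
  [ 0    0     1  |    5 ]
R2 → R2 − 3/10·R3
  [ 1  1/2  1/5  |  1/2 ]
  [ 0    1    0  |    1 ]
  [ 0    0    1  |    5 ]
R1 → R1 − 1/5·R3
  [ 1  1/2  0  |  -1/2 ]
  [ 0    1  0  |     1 ]
  [ 0    0  1  |     5 ]
R1 → R1 − 1/2·R2
  [ 1  0  0  |  -1 ]
  [ 0  1  0  |   1 ]
  [ 0  0  1  |   5 ]
Reading off the last column: a = -1, b = 1, c = 5.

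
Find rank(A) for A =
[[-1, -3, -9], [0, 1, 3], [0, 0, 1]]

R1 ← -1·R1
R2 ← R2 − 3·R3
R1 ← R1 − 9·R3
R1 ← R1 − 3·R2
The reduced form has 3 nonzero rows.

rank = 3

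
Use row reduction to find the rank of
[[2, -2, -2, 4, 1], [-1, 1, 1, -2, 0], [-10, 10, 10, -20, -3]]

R1 := 1/2·R1
  [   1  -1  -1    2  1/2 ]
  [  -1   1   1   -2    0 ]
  [ -10  10  10  -20   -3 ]
R2 := R2 + R1
  [   1  -1  -1    2  1/2 ]
  [   0   0   0    0  1/2 ]
  [ -10  10  10  -20   -3 ]
R3 := R3 + 10·R1
  [ 1  -1  -1  2  1/2 ]
  [ 0   0   0  0  1/2 ]
  [ 0   0   0  0    2 ]
R2 := 2·R2
  [ 1  -1  -1  2  1/2 ]
  [ 0   0   0  0    1 ]
  [ 0   0   0  0    2 ]
R3 := R3 − 2·R2
  [ 1  -1  -1  2  1/2 ]
  [ 0   0   0  0    1 ]
  [ 0   0   0  0    0 ]
R1 := R1 − 1/2·R2
  [ 1  -1  -1  2  0 ]
  [ 0   0   0  0  1 ]
  [ 0   0   0  0  0 ]
The reduced form has 2 nonzero rows.

rank = 2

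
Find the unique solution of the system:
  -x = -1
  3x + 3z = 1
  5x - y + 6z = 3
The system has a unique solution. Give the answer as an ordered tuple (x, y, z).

(1, -2, -2/3)

Form the augmented matrix and row-reduce:
  [ -1   0  0  |  -1 ]
  [  3   0  3  |   1 ]
  [  5  -1  6  |   3 ]
ρ1 ← -1·ρ1
  [ 1   0  0  |  1 ]
  [ 3   0  3  |  1 ]
  [ 5  -1  6  |  3 ]
ρ2 ← ρ2 − 3·ρ1
  [ 1   0  0  |   1 ]
  [ 0   0  3  |  -2 ]
  [ 5  -1  6  |   3 ]
ρ3 ← ρ3 − 5·ρ1
  [ 1   0  0  |   1 ]
  [ 0   0  3  |  -2 ]
  [ 0  -1  6  |  -2 ]
ρ2 <-> ρ3
  [ 1   0  0  |   1 ]
  [ 0  -1  6  |  -2 ]
  [ 0   0  3  |  -2 ]
ρ2 ← -1·ρ2
  [ 1  0   0  |   1 ]
  [ 0  1  -6  |   2 ]
  [ 0  0   3  |  -2 ]
ρ3 ← 1/3·ρ3
  [ 1  0   0  |     1 ]
  [ 0  1  -6  |     2 ]
  [ 0  0   1  |  -2/3 ]
ρ2 ← ρ2 + 6·ρ3
  [ 1  0  0  |     1 ]
  [ 0  1  0  |    -2 ]
  [ 0  0  1  |  -2/3 ]
Reading off the last column: x = 1, y = -2, z = -2/3.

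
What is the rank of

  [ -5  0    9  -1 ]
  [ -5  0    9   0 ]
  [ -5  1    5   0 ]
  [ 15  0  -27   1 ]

rank = 3

R1 ← -1/5·R1
  [  1  0  -9/5  1/5 ]
  [ -5  0     9    0 ]
  [ -5  1     5    0 ]
  [ 15  0   -27    1 ]
R2 ← R2 + 5·R1
  [  1  0  -9/5  1/5 ]
  [  0  0     0    1 ]
  [ -5  1     5    0 ]
  [ 15  0   -27    1 ]
R3 ← R3 + 5·R1
  [  1  0  -9/5  1/5 ]
  [  0  0     0    1 ]
  [  0  1    -4    1 ]
  [ 15  0   -27    1 ]
R4 ← R4 − 15·R1
  [ 1  0  -9/5  1/5 ]
  [ 0  0     0    1 ]
  [ 0  1    -4    1 ]
  [ 0  0     0   -2 ]
R2 <-> R3
  [ 1  0  -9/5  1/5 ]
  [ 0  1    -4    1 ]
  [ 0  0     0    1 ]
  [ 0  0     0   -2 ]
R4 ← R4 + 2·R3
  [ 1  0  -9/5  1/5 ]
  [ 0  1    -4    1 ]
  [ 0  0     0    1 ]
  [ 0  0     0    0 ]
R2 ← R2 − R3
  [ 1  0  -9/5  1/5 ]
  [ 0  1    -4    0 ]
  [ 0  0     0    1 ]
  [ 0  0     0    0 ]
R1 ← R1 − 1/5·R3
  [ 1  0  -9/5  0 ]
  [ 0  1    -4  0 ]
  [ 0  0     0  1 ]
  [ 0  0     0  0 ]
The reduced form has 3 nonzero rows.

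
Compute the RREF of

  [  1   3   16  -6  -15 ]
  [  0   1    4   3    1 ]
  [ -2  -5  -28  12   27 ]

R3 → R3 + 2·R1
  [ 1  3  16  -6  -15 ]
  [ 0  1   4   3    1 ]
  [ 0  1   4   0   -3 ]
R3 → R3 − R2
  [ 1  3  16  -6  -15 ]
  [ 0  1   4   3    1 ]
  [ 0  0   0  -3   -4 ]
R3 → -1/3·R3
  [ 1  3  16  -6  -15 ]
  [ 0  1   4   3    1 ]
  [ 0  0   0   1  4/3 ]
R2 → R2 − 3·R3
  [ 1  3  16  -6  -15 ]
  [ 0  1   4   0   -3 ]
  [ 0  0   0   1  4/3 ]
R1 → R1 + 6·R3
  [ 1  3  16  0   -7 ]
  [ 0  1   4  0   -3 ]
  [ 0  0   0  1  4/3 ]
R1 → R1 − 3·R2
  [ 1  0  4  0    2 ]
  [ 0  1  4  0   -3 ]
  [ 0  0  0  1  4/3 ]

[[1, 0, 4, 0, 2], [0, 1, 4, 0, -3], [0, 0, 0, 1, 4/3]]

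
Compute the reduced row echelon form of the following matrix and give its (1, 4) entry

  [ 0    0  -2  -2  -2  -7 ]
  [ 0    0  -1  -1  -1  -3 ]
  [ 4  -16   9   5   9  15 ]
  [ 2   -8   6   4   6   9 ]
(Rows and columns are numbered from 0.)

R1 <=> R3
  [ 4  -16   9   5   9  15 ]
  [ 0    0  -1  -1  -1  -3 ]
  [ 0    0  -2  -2  -2  -7 ]
  [ 2   -8   6   4   6   9 ]
R1 -> 1/4·R1
  [ 1  -4  9/4  5/4  9/4  15/4 ]
  [ 0   0   -1   -1   -1    -3 ]
  [ 0   0   -2   -2   -2    -7 ]
  [ 2  -8    6    4    6     9 ]
R4 -> R4 − 2·R1
  [ 1  -4  9/4  5/4  9/4  15/4 ]
  [ 0   0   -1   -1   -1    -3 ]
  [ 0   0   -2   -2   -2    -7 ]
  [ 0   0  3/2  3/2  3/2   3/2 ]
R2 -> -1·R2
  [ 1  -4  9/4  5/4  9/4  15/4 ]
  [ 0   0    1    1    1     3 ]
  [ 0   0   -2   -2   -2    -7 ]
  [ 0   0  3/2  3/2  3/2   3/2 ]
R3 -> R3 + 2·R2
  [ 1  -4  9/4  5/4  9/4  15/4 ]
  [ 0   0    1    1    1     3 ]
  [ 0   0    0    0    0    -1 ]
  [ 0   0  3/2  3/2  3/2   3/2 ]
R4 -> R4 − 3/2·R2
  [ 1  -4  9/4  5/4  9/4  15/4 ]
  [ 0   0    1    1    1     3 ]
  [ 0   0    0    0    0    -1 ]
  [ 0   0    0    0    0    -3 ]
R3 -> -1·R3
  [ 1  -4  9/4  5/4  9/4  15/4 ]
  [ 0   0    1    1    1     3 ]
  [ 0   0    0    0    0     1 ]
  [ 0   0    0    0    0    -3 ]
R4 -> R4 + 3·R3
  [ 1  -4  9/4  5/4  9/4  15/4 ]
  [ 0   0    1    1    1     3 ]
  [ 0   0    0    0    0     1 ]
  [ 0   0    0    0    0     0 ]
R2 -> R2 − 3·R3
  [ 1  -4  9/4  5/4  9/4  15/4 ]
  [ 0   0    1    1    1     0 ]
  [ 0   0    0    0    0     1 ]
  [ 0   0    0    0    0     0 ]
R1 -> R1 − 15/4·R3
  [ 1  -4  9/4  5/4  9/4  0 ]
  [ 0   0    1    1    1  0 ]
  [ 0   0    0    0    0  1 ]
  [ 0   0    0    0    0  0 ]
R1 -> R1 − 9/4·R2
  [ 1  -4  0  -1  0  0 ]
  [ 0   0  1   1  1  0 ]
  [ 0   0  0   0  0  1 ]
  [ 0   0  0   0  0  0 ]

1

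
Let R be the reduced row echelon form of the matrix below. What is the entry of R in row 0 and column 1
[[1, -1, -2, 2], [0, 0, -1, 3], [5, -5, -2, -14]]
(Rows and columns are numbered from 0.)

-1

R3 := R3 − 5·R1
  [ 1  -1  -2    2 ]
  [ 0   0  -1    3 ]
  [ 0   0   8  -24 ]
R2 := -1·R2
  [ 1  -1  -2    2 ]
  [ 0   0   1   -3 ]
  [ 0   0   8  -24 ]
R3 := R3 − 8·R2
  [ 1  -1  -2   2 ]
  [ 0   0   1  -3 ]
  [ 0   0   0   0 ]
R1 := R1 + 2·R2
  [ 1  -1  0  -4 ]
  [ 0   0  1  -3 ]
  [ 0   0  0   0 ]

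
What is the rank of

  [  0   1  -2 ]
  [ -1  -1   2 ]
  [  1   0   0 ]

rank = 2

r1 <-> r2
r1 ← -1·r1
r3 ← r3 − r1
r3 ← r3 + r2
r1 ← r1 − r2
The reduced form has 2 nonzero rows.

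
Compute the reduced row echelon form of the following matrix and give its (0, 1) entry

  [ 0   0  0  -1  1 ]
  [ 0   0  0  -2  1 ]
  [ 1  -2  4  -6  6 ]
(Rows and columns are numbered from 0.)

Swap r1 and r3.
  [ 1  -2  4  -6  6 ]
  [ 0   0  0  -2  1 ]
  [ 0   0  0  -1  1 ]
Multiply r2 by -1/2.
  [ 1  -2  4  -6     6 ]
  [ 0   0  0   1  -1/2 ]
  [ 0   0  0  -1     1 ]
Add r2 to r3.
  [ 1  -2  4  -6     6 ]
  [ 0   0  0   1  -1/2 ]
  [ 0   0  0   0   1/2 ]
Multiply r3 by 2.
  [ 1  -2  4  -6     6 ]
  [ 0   0  0   1  -1/2 ]
  [ 0   0  0   0     1 ]
Add 1/2 times r3 to r2.
  [ 1  -2  4  -6  6 ]
  [ 0   0  0   1  0 ]
  [ 0   0  0   0  1 ]
Subtract 6 times r3 from r1.
  [ 1  -2  4  -6  0 ]
  [ 0   0  0   1  0 ]
  [ 0   0  0   0  1 ]
Add 6 times r2 to r1.
  [ 1  -2  4  0  0 ]
  [ 0   0  0  1  0 ]
  [ 0   0  0  0  1 ]

-2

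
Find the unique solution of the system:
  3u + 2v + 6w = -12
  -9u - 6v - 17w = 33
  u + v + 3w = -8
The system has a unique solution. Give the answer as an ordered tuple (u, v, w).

(4, -3, -3)

Form the augmented matrix and row-reduce:
  [  3   2    6  |  -12 ]
  [ -9  -6  -17  |   33 ]
  [  1   1    3  |   -8 ]
ρ1 → 1/3·ρ1
  [  1  2/3    2  |  -4 ]
  [ -9   -6  -17  |  33 ]
  [  1    1    3  |  -8 ]
ρ2 → ρ2 + 9·ρ1
  [ 1  2/3  2  |  -4 ]
  [ 0    0  1  |  -3 ]
  [ 1    1  3  |  -8 ]
ρ3 → ρ3 − ρ1
  [ 1  2/3  2  |  -4 ]
  [ 0    0  1  |  -3 ]
  [ 0  1/3  1  |  -4 ]
ρ2 ↔ ρ3
  [ 1  2/3  2  |  -4 ]
  [ 0  1/3  1  |  -4 ]
  [ 0    0  1  |  -3 ]
ρ2 → 3·ρ2
  [ 1  2/3  2  |   -4 ]
  [ 0    1  3  |  -12 ]
  [ 0    0  1  |   -3 ]
ρ2 → ρ2 − 3·ρ3
  [ 1  2/3  2  |  -4 ]
  [ 0    1  0  |  -3 ]
  [ 0    0  1  |  -3 ]
ρ1 → ρ1 − 2·ρ3
  [ 1  2/3  0  |   2 ]
  [ 0    1  0  |  -3 ]
  [ 0    0  1  |  -3 ]
ρ1 → ρ1 − 2/3·ρ2
  [ 1  0  0  |   4 ]
  [ 0  1  0  |  -3 ]
  [ 0  0  1  |  -3 ]
Reading off the last column: u = 4, v = -3, w = -3.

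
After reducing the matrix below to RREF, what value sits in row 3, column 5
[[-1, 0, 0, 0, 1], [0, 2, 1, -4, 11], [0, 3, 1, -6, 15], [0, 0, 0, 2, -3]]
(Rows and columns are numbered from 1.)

3

Multiply R1 by -1.
Multiply R2 by 1/2.
Subtract 3 times R2 from R3.
Multiply R3 by -2.
Multiply R4 by 1/2.
Add 2 times R4 to R2.
Subtract 1/2 times R3 from R2.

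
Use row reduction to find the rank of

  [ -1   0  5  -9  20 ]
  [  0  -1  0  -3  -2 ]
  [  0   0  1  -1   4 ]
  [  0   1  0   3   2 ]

rank = 3

R1 -> -1·R1
  [ 1   0  -5   9  -20 ]
  [ 0  -1   0  -3   -2 ]
  [ 0   0   1  -1    4 ]
  [ 0   1   0   3    2 ]
R2 -> -1·R2
  [ 1  0  -5   9  -20 ]
  [ 0  1   0   3    2 ]
  [ 0  0   1  -1    4 ]
  [ 0  1   0   3    2 ]
R4 -> R4 − R2
  [ 1  0  -5   9  -20 ]
  [ 0  1   0   3    2 ]
  [ 0  0   1  -1    4 ]
  [ 0  0   0   0    0 ]
R1 -> R1 + 5·R3
  [ 1  0  0   4  0 ]
  [ 0  1  0   3  2 ]
  [ 0  0  1  -1  4 ]
  [ 0  0  0   0  0 ]
The reduced form has 3 nonzero rows.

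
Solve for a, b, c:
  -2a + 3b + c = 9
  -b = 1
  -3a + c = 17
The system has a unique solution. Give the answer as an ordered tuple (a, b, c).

(-5, -1, 2)

Form the augmented matrix and row-reduce:
  [ -2   3  1  |   9 ]
  [  0  -1  0  |   1 ]
  [ -3   0  1  |  17 ]
r1 := -1/2·r1
r3 := r3 + 3·r1
r2 := -1·r2
r3 := r3 + 9/2·r2
r3 := -2·r3
r1 := r1 + 1/2·r3
r1 := r1 + 3/2·r2
Reading off the last column: a = -5, b = -1, c = 2.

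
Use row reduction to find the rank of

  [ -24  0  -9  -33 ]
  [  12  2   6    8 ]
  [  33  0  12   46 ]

Multiply R1 by -1/24.
  [  1  0  3/8  11/8 ]
  [ 12  2    6     8 ]
  [ 33  0   12    46 ]
Subtract 12 times R1 from R2.
  [  1  0  3/8   11/8 ]
  [  0  2  3/2  -17/2 ]
  [ 33  0   12     46 ]
Subtract 33 times R1 from R3.
  [ 1  0   3/8   11/8 ]
  [ 0  2   3/2  -17/2 ]
  [ 0  0  -3/8    5/8 ]
Multiply R2 by 1/2.
  [ 1  0   3/8   11/8 ]
  [ 0  1   3/4  -17/4 ]
  [ 0  0  -3/8    5/8 ]
Multiply R3 by -8/3.
  [ 1  0  3/8   11/8 ]
  [ 0  1  3/4  -17/4 ]
  [ 0  0    1   -5/3 ]
Subtract 3/4 times R3 from R2.
  [ 1  0  3/8  11/8 ]
  [ 0  1    0    -3 ]
  [ 0  0    1  -5/3 ]
Subtract 3/8 times R3 from R1.
  [ 1  0  0     2 ]
  [ 0  1  0    -3 ]
  [ 0  0  1  -5/3 ]
The reduced form has 3 nonzero rows.

rank = 3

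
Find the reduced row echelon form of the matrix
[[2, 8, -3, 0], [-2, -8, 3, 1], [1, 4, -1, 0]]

R1 → 1/2·R1
  [  1   4  -3/2  0 ]
  [ -2  -8     3  1 ]
  [  1   4    -1  0 ]
R2 → R2 + 2·R1
  [ 1  4  -3/2  0 ]
  [ 0  0     0  1 ]
  [ 1  4    -1  0 ]
R3 → R3 − R1
  [ 1  4  -3/2  0 ]
  [ 0  0     0  1 ]
  [ 0  0   1/2  0 ]
R2 <-> R3
  [ 1  4  -3/2  0 ]
  [ 0  0   1/2  0 ]
  [ 0  0     0  1 ]
R2 → 2·R2
  [ 1  4  -3/2  0 ]
  [ 0  0     1  0 ]
  [ 0  0     0  1 ]
R1 → R1 + 3/2·R2
  [ 1  4  0  0 ]
  [ 0  0  1  0 ]
  [ 0  0  0  1 ]

[[1, 4, 0, 0], [0, 0, 1, 0], [0, 0, 0, 1]]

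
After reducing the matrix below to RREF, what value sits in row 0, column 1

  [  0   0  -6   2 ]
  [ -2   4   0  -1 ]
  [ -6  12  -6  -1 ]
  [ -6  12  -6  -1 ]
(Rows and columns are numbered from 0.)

-2

ρ1 <=> ρ2
ρ1 -> -1/2·ρ1
ρ3 -> ρ3 + 6·ρ1
ρ4 -> ρ4 + 6·ρ1
ρ2 -> -1/6·ρ2
ρ3 -> ρ3 + 6·ρ2
ρ4 -> ρ4 + 6·ρ2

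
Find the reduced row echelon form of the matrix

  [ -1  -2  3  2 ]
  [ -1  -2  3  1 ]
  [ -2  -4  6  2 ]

[[1, 2, -3, 0], [0, 0, 0, 1], [0, 0, 0, 0]]

Multiply R1 by -1.
  [  1   2  -3  -2 ]
  [ -1  -2   3   1 ]
  [ -2  -4   6   2 ]
Add R1 to R2.
  [  1   2  -3  -2 ]
  [  0   0   0  -1 ]
  [ -2  -4   6   2 ]
Add 2 times R1 to R3.
  [ 1  2  -3  -2 ]
  [ 0  0   0  -1 ]
  [ 0  0   0  -2 ]
Multiply R2 by -1.
  [ 1  2  -3  -2 ]
  [ 0  0   0   1 ]
  [ 0  0   0  -2 ]
Add 2 times R2 to R3.
  [ 1  2  -3  -2 ]
  [ 0  0   0   1 ]
  [ 0  0   0   0 ]
Add 2 times R2 to R1.
  [ 1  2  -3  0 ]
  [ 0  0   0  1 ]
  [ 0  0   0  0 ]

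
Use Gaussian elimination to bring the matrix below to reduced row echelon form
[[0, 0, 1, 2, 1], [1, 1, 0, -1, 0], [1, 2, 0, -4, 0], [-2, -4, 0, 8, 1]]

[[1, 0, 0, 2, 0], [0, 1, 0, -3, 0], [0, 0, 1, 2, 0], [0, 0, 0, 0, 1]]

R1 <=> R2
R3 -> R3 − R1
R4 -> R4 + 2·R1
R2 <=> R3
R4 -> R4 + 2·R2
R3 -> R3 − R4
R1 -> R1 − R2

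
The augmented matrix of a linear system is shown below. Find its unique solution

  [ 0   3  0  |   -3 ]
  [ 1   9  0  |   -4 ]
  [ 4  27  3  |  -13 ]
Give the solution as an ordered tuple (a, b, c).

(5, -1, -2)

R1 <=> R2
  [ 1   9  0  |   -4 ]
  [ 0   3  0  |   -3 ]
  [ 4  27  3  |  -13 ]
R3 -> R3 − 4·R1
  [ 1   9  0  |  -4 ]
  [ 0   3  0  |  -3 ]
  [ 0  -9  3  |   3 ]
R2 -> 1/3·R2
  [ 1   9  0  |  -4 ]
  [ 0   1  0  |  -1 ]
  [ 0  -9  3  |   3 ]
R3 -> R3 + 9·R2
  [ 1  9  0  |  -4 ]
  [ 0  1  0  |  -1 ]
  [ 0  0  3  |  -6 ]
R3 -> 1/3·R3
  [ 1  9  0  |  -4 ]
  [ 0  1  0  |  -1 ]
  [ 0  0  1  |  -2 ]
R1 -> R1 − 9·R2
  [ 1  0  0  |   5 ]
  [ 0  1  0  |  -1 ]
  [ 0  0  1  |  -2 ]
Reading off the last column: a = 5, b = -1, c = -2.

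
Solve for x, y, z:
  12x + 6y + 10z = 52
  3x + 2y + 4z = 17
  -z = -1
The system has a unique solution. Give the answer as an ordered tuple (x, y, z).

Form the augmented matrix and row-reduce:
  [ 12  6  10  |  52 ]
  [  3  2   4  |  17 ]
  [  0  0  -1  |  -1 ]
R1 -> 1/12·R1
  [ 1  1/2  5/6  |  13/3 ]
  [ 3    2    4  |    17 ]
  [ 0    0   -1  |    -1 ]
R2 -> R2 − 3·R1
  [ 1  1/2  5/6  |  13/3 ]
  [ 0  1/2  3/2  |     4 ]
  [ 0    0   -1  |    -1 ]
R2 -> 2·R2
  [ 1  1/2  5/6  |  13/3 ]
  [ 0    1    3  |     8 ]
  [ 0    0   -1  |    -1 ]
R3 -> -1·R3
  [ 1  1/2  5/6  |  13/3 ]
  [ 0    1    3  |     8 ]
  [ 0    0    1  |     1 ]
R2 -> R2 − 3·R3
  [ 1  1/2  5/6  |  13/3 ]
  [ 0    1    0  |     5 ]
  [ 0    0    1  |     1 ]
R1 -> R1 − 5/6·R3
  [ 1  1/2  0  |  7/2 ]
  [ 0    1  0  |    5 ]
  [ 0    0  1  |    1 ]
R1 -> R1 − 1/2·R2
  [ 1  0  0  |  1 ]
  [ 0  1  0  |  5 ]
  [ 0  0  1  |  1 ]
Reading off the last column: x = 1, y = 5, z = 1.

(1, 5, 1)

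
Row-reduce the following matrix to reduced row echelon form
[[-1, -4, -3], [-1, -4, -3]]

[[1, 4, 3], [0, 0, 0]]

r1 → -1·r1
  [  1   4   3 ]
  [ -1  -4  -3 ]
r2 → r2 + r1
  [ 1  4  3 ]
  [ 0  0  0 ]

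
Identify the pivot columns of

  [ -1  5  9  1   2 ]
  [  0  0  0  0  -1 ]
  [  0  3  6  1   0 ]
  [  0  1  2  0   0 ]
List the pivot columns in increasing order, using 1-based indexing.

R1 -> -1·R1
R2 ↔ R3
R2 -> 1/3·R2
R4 -> R4 − R2
R3 ↔ R4
R3 -> -3·R3
R4 -> -1·R4
R1 -> R1 + 2·R4
R2 -> R2 − 1/3·R3
R1 -> R1 + R3
R1 -> R1 + 5·R2
Pivot columns are the columns containing a leading 1.

1, 2, 4, 5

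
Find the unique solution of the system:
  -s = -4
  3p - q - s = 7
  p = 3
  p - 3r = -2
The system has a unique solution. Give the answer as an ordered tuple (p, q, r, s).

(3, -2, 5/3, 4)

Form the augmented matrix and row-reduce:
  [ 0   0   0  -1  |  -4 ]
  [ 3  -1   0  -1  |   7 ]
  [ 1   0   0   0  |   3 ]
  [ 1   0  -3   0  |  -2 ]
ρ1 ↔ ρ2
ρ1 → 1/3·ρ1
ρ3 → ρ3 − ρ1
ρ4 → ρ4 − ρ1
ρ2 ↔ ρ3
ρ2 → 3·ρ2
ρ4 → ρ4 − 1/3·ρ2
ρ3 ↔ ρ4
ρ3 → -1/3·ρ3
ρ4 → -1·ρ4
ρ2 → ρ2 − ρ4
ρ1 → ρ1 + 1/3·ρ4
ρ1 → ρ1 + 1/3·ρ2
Reading off the last column: p = 3, q = -2, r = 5/3, s = 4.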